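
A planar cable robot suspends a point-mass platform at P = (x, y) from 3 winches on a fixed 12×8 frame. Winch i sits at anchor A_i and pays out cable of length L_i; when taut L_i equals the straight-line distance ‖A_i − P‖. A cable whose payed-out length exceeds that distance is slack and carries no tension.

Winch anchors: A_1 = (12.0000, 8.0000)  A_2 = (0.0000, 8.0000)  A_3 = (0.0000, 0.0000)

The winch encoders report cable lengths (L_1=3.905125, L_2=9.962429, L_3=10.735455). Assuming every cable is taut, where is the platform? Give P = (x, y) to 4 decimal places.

expand ‖A_i−P‖²=L_i² and subtract eq 1 (c_i ≔ ‖A_i‖²−L_i²)
c_1 = 144.0000+64.0000−15.2500 = 192.7500
eq1−eq2 → [24.0000  0.0000]·P = 228.0000
eq1−eq3 → [24.0000  16.0000]·P = 308.0000
2×2 solve → P = (9.5000, 5.0000)

(9.5000, 5.0000)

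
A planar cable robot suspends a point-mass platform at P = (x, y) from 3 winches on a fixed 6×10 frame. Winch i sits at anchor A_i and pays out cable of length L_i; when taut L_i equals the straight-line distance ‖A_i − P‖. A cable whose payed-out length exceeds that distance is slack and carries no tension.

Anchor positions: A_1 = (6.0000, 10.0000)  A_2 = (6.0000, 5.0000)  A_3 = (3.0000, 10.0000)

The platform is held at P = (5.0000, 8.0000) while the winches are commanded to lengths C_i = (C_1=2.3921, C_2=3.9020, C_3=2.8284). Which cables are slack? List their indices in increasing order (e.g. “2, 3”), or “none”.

1, 2

cable 1: L_1 = ‖A_1−P‖ = 2.2361;  C_1 = 2.3921 → slack
cable 2: L_2 = ‖A_2−P‖ = 3.1623;  C_2 = 3.9020 → slack
cable 3: L_3 = ‖A_3−P‖ = 2.8284;  C_3 = 2.8284 → taut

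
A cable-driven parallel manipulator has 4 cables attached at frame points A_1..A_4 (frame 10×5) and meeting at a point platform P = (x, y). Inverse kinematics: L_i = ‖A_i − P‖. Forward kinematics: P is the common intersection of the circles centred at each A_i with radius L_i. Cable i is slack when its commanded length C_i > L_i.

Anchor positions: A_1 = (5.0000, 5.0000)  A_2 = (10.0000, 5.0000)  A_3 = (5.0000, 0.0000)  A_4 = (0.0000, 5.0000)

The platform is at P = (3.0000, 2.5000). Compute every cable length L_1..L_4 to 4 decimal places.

(3.2016, 7.4330, 3.2016, 3.9051)

L_1 = √((5.0000−3.0000)² + (5.0000−2.5000)²) = 3.2016
L_2 = √((10.0000−3.0000)² + (5.0000−2.5000)²) = 7.4330
L_3 = √((5.0000−3.0000)² + (0.0000−2.5000)²) = 3.2016
L_4 = √((0.0000−3.0000)² + (5.0000−2.5000)²) = 3.9051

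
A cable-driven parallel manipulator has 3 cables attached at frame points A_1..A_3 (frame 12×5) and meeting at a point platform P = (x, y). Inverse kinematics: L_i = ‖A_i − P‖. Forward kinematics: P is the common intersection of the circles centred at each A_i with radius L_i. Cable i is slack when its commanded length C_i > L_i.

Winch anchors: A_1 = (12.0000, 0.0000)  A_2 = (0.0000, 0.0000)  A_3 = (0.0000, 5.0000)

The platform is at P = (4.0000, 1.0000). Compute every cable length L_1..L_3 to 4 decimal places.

(8.0623, 4.1231, 5.6569)

cable 1: Δx=8.0000, Δy=-1.0000; L_1 = √(Δx²+Δy²) = 8.0623
cable 2: Δx=-4.0000, Δy=-1.0000; L_2 = √(Δx²+Δy²) = 4.1231
cable 3: Δx=-4.0000, Δy=4.0000; L_3 = √(Δx²+Δy²) = 5.6569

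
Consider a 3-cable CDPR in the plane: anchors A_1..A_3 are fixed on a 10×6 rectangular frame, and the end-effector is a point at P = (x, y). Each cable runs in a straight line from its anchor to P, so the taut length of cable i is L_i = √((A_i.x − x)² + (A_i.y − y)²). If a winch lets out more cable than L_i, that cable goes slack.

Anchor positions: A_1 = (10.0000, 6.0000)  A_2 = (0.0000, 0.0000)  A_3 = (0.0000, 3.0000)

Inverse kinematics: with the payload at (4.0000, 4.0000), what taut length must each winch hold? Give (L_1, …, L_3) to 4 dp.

L_1 = √((10.0000−4.0000)² + (6.0000−4.0000)²) = 6.3246
L_2 = √((0.0000−4.0000)² + (0.0000−4.0000)²) = 5.6569
L_3 = √((0.0000−4.0000)² + (3.0000−4.0000)²) = 4.1231

(6.3246, 5.6569, 4.1231)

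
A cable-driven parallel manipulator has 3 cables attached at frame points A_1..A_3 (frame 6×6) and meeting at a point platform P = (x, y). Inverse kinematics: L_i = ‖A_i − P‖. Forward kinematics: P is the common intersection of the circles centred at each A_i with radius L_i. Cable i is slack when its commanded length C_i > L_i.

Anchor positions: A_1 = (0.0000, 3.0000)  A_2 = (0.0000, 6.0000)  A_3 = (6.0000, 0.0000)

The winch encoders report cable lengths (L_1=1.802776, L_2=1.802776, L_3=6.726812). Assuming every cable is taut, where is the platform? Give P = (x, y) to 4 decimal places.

each cable: (A_i−P)·(A_i−P) = L_i²; let q_i = ‖A_i‖²−L_i²
q_1 = 0.0000+9.0000−3.2500 = 5.7500
row 1: 0.0000x − 6.0000y = -27.0000  (q_2=32.7500)
row 2: -12.0000x + 6.0000y = 15.0000  (q_3=-9.2500)
Cramer on rows 1–2 → x = 1.0000, y = 4.5000

(1.0000, 4.5000)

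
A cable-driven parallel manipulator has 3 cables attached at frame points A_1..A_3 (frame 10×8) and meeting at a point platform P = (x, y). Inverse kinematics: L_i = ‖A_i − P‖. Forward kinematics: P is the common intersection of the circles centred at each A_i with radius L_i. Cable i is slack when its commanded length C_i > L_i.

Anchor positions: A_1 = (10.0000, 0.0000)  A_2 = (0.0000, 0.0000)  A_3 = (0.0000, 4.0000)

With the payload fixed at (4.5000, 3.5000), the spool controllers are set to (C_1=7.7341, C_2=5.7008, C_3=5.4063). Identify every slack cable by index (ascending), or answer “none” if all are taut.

1, 3

cable 1: L_1 = ‖A_1−P‖ = 6.5192;  C_1 = 7.7341 → slack
cable 2: L_2 = ‖A_2−P‖ = 5.7009;  C_2 = 5.7008 → taut
cable 3: L_3 = ‖A_3−P‖ = 4.5277;  C_3 = 5.4063 → slack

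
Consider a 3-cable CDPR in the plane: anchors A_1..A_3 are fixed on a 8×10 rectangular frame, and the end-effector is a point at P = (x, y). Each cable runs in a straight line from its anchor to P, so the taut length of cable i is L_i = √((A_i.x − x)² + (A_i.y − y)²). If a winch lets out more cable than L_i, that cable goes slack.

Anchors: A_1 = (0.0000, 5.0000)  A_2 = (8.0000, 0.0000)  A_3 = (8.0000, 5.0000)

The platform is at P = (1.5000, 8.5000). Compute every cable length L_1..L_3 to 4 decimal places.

L_1 = √((0.0000−1.5000)² + (5.0000−8.5000)²) = 3.8079
L_2 = √((8.0000−1.5000)² + (0.0000−8.5000)²) = 10.7005
L_3 = √((8.0000−1.5000)² + (5.0000−8.5000)²) = 7.3824

(3.8079, 10.7005, 7.3824)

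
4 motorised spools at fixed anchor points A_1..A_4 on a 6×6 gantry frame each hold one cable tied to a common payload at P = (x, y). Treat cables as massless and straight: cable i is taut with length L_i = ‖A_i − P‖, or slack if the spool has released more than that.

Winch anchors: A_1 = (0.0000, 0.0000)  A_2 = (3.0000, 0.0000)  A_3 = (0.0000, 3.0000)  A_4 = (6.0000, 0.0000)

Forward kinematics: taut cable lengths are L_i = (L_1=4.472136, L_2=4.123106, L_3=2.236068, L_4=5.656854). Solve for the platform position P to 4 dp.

expand ‖A_i−P‖²=L_i² and subtract eq 1 (q_i ≔ ‖A_i‖²−L_i²)
q_1 = 0.0000+0.0000−20.0000 = -20.0000
eq1−eq2 → [-6.0000  0.0000]·P = -12.0000
eq1−eq3 → [0.0000  -6.0000]·P = -24.0000
eq1−eq4 → [-12.0000  0.0000]·P = -24.0000
2×2 solve → P = (2.0000, 4.0000)
check cable 4: ‖A_4−P‖² = 32.0000 ≈ L_4² = 32.0000 ✓

(2.0000, 4.0000)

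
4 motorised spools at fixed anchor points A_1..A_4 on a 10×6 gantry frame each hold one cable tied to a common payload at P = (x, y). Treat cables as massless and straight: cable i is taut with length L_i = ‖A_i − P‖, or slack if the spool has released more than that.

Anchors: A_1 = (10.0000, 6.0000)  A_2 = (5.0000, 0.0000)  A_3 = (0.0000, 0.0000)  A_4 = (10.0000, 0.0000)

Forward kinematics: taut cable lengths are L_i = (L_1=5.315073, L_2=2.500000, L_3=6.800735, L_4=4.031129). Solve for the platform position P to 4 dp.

expand ‖A_i−P‖²=L_i² and subtract eq 1 (c_i ≔ ‖A_i‖²−L_i²)
c_1 = 100.0000+36.0000−28.2500 = 107.7500
eq1−eq2 → [10.0000  12.0000]·P = 89.0000
eq1−eq3 → [20.0000  12.0000]·P = 154.0000
eq1−eq4 → [0.0000  12.0000]·P = 24.0000
2×2 solve → P = (6.5000, 2.0000)
check cable 4: ‖A_4−P‖² = 16.2500 ≈ L_4² = 16.2500 ✓

(6.5000, 2.0000)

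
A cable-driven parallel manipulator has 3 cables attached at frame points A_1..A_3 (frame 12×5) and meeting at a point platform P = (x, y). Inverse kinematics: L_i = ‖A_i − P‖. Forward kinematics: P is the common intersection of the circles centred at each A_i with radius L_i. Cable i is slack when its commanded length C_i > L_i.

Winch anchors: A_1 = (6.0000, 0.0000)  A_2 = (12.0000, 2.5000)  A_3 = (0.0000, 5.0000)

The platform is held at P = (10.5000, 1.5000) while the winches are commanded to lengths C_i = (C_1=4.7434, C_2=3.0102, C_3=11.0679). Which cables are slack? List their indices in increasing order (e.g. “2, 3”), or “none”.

2

cable 1: √((-4.5000)²+(-1.5000)²)=4.7434, C_1=4.7434: taut
cable 2: √((1.5000)²+(1.0000)²)=1.8028, C_2=3.0102: slack
cable 3: √((-10.5000)²+(3.5000)²)=11.0680, C_3=11.0679: taut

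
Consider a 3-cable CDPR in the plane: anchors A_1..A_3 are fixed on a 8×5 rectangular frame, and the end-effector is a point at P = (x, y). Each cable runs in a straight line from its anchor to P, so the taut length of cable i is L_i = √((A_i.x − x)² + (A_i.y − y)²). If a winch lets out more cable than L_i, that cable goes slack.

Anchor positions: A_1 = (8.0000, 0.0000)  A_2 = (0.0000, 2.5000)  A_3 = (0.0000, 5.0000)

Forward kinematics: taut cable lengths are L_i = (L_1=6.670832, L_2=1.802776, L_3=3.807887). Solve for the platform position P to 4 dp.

each cable: (A_i−P)·(A_i−P) = L_i²; let k_i = ‖A_i‖²−L_i²
k_1 = 64.0000+0.0000−44.5000 = 19.5000
row 1: 16.0000x − 5.0000y = 16.5000  (k_2=3.0000)
row 2: 16.0000x − 10.0000y = 9.0000  (k_3=10.5000)
Cramer on rows 1–2 → x = 1.5000, y = 1.5000

(1.5000, 1.5000)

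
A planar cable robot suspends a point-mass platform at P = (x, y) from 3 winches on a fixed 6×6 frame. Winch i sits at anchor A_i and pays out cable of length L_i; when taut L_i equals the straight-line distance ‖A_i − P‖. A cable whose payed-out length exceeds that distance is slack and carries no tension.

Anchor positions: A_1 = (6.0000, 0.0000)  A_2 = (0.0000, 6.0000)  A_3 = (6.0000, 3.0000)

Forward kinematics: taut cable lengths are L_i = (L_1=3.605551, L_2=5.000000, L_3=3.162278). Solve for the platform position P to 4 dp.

(3.0000, 2.0000)

expand ‖A_i−P‖²=L_i² and subtract eq 1 (k_i ≔ ‖A_i‖²−L_i²)
k_1 = 36.0000+0.0000−13.0000 = 23.0000
eq1−eq2 → [12.0000  -12.0000]·P = 12.0000
eq1−eq3 → [0.0000  -6.0000]·P = -12.0000
2×2 solve → P = (3.0000, 2.0000)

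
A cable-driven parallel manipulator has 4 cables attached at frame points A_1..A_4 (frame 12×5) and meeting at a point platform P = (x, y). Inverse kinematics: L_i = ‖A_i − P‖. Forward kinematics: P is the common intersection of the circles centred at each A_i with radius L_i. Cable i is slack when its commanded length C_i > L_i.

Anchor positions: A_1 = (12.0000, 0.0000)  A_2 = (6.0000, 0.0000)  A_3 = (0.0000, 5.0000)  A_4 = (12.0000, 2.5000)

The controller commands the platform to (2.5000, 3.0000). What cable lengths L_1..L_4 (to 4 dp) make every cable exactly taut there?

cable 1: Δx=9.5000, Δy=-3.0000; L_1 = √(Δx²+Δy²) = 9.9624
cable 2: Δx=3.5000, Δy=-3.0000; L_2 = √(Δx²+Δy²) = 4.6098
cable 3: Δx=-2.5000, Δy=2.0000; L_3 = √(Δx²+Δy²) = 3.2016
cable 4: Δx=9.5000, Δy=-0.5000; L_4 = √(Δx²+Δy²) = 9.5131

(9.9624, 4.6098, 3.2016, 9.5131)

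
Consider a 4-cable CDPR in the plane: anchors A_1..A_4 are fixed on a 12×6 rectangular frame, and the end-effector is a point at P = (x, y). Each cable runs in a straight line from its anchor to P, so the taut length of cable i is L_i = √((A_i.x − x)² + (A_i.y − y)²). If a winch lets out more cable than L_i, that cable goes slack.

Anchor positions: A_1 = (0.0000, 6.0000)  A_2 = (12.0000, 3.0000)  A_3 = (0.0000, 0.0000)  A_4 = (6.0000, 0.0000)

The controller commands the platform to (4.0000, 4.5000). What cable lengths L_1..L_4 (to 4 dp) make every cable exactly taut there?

(4.2720, 8.1394, 6.0208, 4.9244)

L_1: Δ = A_1−P = (-4.0000, 1.5000) → ‖Δ‖ = √18.2500 = 4.2720
L_2: Δ = A_2−P = (8.0000, -1.5000) → ‖Δ‖ = √66.2500 = 8.1394
L_3: Δ = A_3−P = (-4.0000, -4.5000) → ‖Δ‖ = √36.2500 = 6.0208
L_4: Δ = A_4−P = (2.0000, -4.5000) → ‖Δ‖ = √24.2500 = 4.9244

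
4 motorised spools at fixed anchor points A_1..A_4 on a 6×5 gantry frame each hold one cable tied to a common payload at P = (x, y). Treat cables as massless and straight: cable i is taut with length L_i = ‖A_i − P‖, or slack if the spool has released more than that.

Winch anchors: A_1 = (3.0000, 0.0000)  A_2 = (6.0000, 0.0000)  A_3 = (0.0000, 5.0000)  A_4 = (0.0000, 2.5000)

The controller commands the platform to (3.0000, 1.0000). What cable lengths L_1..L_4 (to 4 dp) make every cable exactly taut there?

L_1: Δ = A_1−P = (0.0000, -1.0000) → ‖Δ‖ = √1.0000 = 1.0000
L_2: Δ = A_2−P = (3.0000, -1.0000) → ‖Δ‖ = √10.0000 = 3.1623
L_3: Δ = A_3−P = (-3.0000, 4.0000) → ‖Δ‖ = √25.0000 = 5.0000
L_4: Δ = A_4−P = (-3.0000, 1.5000) → ‖Δ‖ = √11.2500 = 3.3541

(1.0000, 3.1623, 5.0000, 3.3541)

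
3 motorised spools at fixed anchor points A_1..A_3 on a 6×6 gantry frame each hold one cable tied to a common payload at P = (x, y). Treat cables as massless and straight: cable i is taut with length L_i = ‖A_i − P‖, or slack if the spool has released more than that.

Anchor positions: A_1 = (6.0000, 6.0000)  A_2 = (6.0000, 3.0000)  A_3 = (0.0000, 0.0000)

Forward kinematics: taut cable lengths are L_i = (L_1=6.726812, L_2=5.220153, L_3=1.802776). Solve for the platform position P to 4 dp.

(1.0000, 1.5000)

circle eqns → linear via eq_j − eq_1; set q_j = A_j·A_j − L_j²
q_1 = 36.0000+36.0000−45.2500 = 26.7500
0.0000·x + 6.0000·y = q_1−q_2 = 9.0000
12.0000·x + 12.0000·y = q_1−q_3 = 30.0000
solve first two rows → x=1.0000, y=1.5000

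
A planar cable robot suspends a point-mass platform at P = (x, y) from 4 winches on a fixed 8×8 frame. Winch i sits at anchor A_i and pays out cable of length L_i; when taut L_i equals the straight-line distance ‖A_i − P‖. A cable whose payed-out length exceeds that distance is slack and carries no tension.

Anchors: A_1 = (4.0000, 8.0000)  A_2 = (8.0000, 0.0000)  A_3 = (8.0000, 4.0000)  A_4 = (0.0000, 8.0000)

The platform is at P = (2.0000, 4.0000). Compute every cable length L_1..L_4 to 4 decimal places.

(4.4721, 7.2111, 6.0000, 4.4721)

cable 1: Δx=2.0000, Δy=4.0000; L_1 = √(Δx²+Δy²) = 4.4721
cable 2: Δx=6.0000, Δy=-4.0000; L_2 = √(Δx²+Δy²) = 7.2111
cable 3: Δx=6.0000, Δy=0.0000; L_3 = √(Δx²+Δy²) = 6.0000
cable 4: Δx=-2.0000, Δy=4.0000; L_4 = √(Δx²+Δy²) = 4.4721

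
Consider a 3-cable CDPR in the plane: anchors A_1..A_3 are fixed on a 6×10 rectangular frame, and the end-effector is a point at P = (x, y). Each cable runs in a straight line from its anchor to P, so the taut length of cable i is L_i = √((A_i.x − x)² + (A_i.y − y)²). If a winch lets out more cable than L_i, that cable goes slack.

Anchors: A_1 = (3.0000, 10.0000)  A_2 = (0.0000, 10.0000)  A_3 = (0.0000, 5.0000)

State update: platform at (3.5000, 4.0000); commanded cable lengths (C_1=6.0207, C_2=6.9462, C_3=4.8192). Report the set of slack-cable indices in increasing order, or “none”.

3

cable 1: √((-0.5000)²+(6.0000)²)=6.0208, C_1=6.0207: taut
cable 2: √((-3.5000)²+(6.0000)²)=6.9462, C_2=6.9462: taut
cable 3: √((-3.5000)²+(1.0000)²)=3.6401, C_3=4.8192: slack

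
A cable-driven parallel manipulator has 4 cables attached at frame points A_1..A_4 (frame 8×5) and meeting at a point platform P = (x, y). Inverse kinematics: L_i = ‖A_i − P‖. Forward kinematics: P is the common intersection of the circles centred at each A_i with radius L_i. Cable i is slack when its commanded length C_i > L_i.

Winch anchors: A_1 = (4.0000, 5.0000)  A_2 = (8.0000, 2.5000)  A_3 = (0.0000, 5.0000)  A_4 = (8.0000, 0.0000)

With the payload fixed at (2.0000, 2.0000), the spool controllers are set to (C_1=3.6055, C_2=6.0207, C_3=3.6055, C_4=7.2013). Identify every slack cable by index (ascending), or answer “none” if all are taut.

cable 1: L_1 = ‖A_1−P‖ = 3.6056;  C_1 = 3.6055 → taut
cable 2: L_2 = ‖A_2−P‖ = 6.0208;  C_2 = 6.0207 → taut
cable 3: L_3 = ‖A_3−P‖ = 3.6056;  C_3 = 3.6055 → taut
cable 4: L_4 = ‖A_4−P‖ = 6.3246;  C_4 = 7.2013 → slack

4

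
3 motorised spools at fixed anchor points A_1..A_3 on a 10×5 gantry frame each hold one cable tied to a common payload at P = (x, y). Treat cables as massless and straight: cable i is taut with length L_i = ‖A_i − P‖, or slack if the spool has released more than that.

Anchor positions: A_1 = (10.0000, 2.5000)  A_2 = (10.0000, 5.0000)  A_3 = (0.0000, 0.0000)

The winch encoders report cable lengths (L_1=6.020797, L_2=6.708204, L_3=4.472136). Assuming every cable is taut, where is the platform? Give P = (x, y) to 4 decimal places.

each cable: (A_i−P)·(A_i−P) = L_i²; let c_i = ‖A_i‖²−L_i²
c_1 = 100.0000+6.2500−36.2500 = 70.0000
row 1: 0.0000x − 5.0000y = -10.0000  (c_2=80.0000)
row 2: 20.0000x + 5.0000y = 90.0000  (c_3=-20.0000)
Cramer on rows 1–2 → x = 4.0000, y = 2.0000

(4.0000, 2.0000)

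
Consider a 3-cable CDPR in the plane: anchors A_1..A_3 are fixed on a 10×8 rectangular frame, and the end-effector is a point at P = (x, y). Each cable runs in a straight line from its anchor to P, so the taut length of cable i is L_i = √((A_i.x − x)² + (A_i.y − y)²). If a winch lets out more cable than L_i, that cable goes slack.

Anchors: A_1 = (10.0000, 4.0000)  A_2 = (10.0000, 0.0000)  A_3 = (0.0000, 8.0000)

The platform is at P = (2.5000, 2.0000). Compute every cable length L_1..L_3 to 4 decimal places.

(7.7621, 7.7621, 6.5000)

cable 1: Δx=7.5000, Δy=2.0000; L_1 = √(Δx²+Δy²) = 7.7621
cable 2: Δx=7.5000, Δy=-2.0000; L_2 = √(Δx²+Δy²) = 7.7621
cable 3: Δx=-2.5000, Δy=6.0000; L_3 = √(Δx²+Δy²) = 6.5000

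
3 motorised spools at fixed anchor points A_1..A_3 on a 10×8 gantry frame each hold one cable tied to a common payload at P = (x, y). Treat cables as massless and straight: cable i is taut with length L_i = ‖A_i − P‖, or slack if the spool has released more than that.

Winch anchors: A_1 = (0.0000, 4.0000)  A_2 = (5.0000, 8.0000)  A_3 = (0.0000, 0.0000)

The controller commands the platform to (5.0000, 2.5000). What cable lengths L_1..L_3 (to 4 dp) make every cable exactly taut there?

cable 1: Δx=-5.0000, Δy=1.5000; L_1 = √(Δx²+Δy²) = 5.2202
cable 2: Δx=0.0000, Δy=5.5000; L_2 = √(Δx²+Δy²) = 5.5000
cable 3: Δx=-5.0000, Δy=-2.5000; L_3 = √(Δx²+Δy²) = 5.5902

(5.2202, 5.5000, 5.5902)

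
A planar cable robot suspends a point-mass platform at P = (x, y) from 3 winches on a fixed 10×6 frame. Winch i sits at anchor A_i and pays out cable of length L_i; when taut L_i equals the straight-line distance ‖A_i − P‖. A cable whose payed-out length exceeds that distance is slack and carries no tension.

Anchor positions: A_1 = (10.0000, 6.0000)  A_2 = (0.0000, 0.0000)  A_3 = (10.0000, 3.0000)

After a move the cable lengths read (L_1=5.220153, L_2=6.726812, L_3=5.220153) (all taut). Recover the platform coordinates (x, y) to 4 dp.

expand ‖A_i−P‖²=L_i² and subtract eq 1 (k_i ≔ ‖A_i‖²−L_i²)
k_1 = 100.0000+36.0000−27.2500 = 108.7500
eq1−eq2 → [20.0000  12.0000]·P = 154.0000
eq1−eq3 → [0.0000  6.0000]·P = 27.0000
2×2 solve → P = (5.0000, 4.5000)

(5.0000, 4.5000)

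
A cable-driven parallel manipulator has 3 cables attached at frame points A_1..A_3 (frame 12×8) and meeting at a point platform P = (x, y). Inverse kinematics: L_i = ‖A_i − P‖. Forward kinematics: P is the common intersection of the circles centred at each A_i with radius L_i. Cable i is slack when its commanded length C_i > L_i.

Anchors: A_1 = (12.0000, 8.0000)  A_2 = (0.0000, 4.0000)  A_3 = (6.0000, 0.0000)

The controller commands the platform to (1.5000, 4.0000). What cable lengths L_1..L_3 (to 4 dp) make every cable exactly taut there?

(11.2361, 1.5000, 6.0208)

L_1: Δ = A_1−P = (10.5000, 4.0000) → ‖Δ‖ = √126.2500 = 11.2361
L_2: Δ = A_2−P = (-1.5000, 0.0000) → ‖Δ‖ = √2.2500 = 1.5000
L_3: Δ = A_3−P = (4.5000, -4.0000) → ‖Δ‖ = √36.2500 = 6.0208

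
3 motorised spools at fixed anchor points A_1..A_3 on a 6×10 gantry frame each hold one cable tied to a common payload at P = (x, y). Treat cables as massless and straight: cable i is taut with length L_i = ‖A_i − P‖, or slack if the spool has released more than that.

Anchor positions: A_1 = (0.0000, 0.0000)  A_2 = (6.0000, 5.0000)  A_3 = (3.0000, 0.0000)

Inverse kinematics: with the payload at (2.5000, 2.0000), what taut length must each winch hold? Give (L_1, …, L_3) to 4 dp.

L_1: Δ = A_1−P = (-2.5000, -2.0000) → ‖Δ‖ = √10.2500 = 3.2016
L_2: Δ = A_2−P = (3.5000, 3.0000) → ‖Δ‖ = √21.2500 = 4.6098
L_3: Δ = A_3−P = (0.5000, -2.0000) → ‖Δ‖ = √4.2500 = 2.0616

(3.2016, 4.6098, 2.0616)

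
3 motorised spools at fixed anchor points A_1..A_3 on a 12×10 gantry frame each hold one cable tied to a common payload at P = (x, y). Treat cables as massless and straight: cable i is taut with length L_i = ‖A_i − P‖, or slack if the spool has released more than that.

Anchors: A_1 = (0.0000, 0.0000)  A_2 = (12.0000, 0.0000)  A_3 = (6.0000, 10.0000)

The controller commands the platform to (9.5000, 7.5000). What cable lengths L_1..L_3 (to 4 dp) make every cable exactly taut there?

(12.1037, 7.9057, 4.3012)

cable 1: Δx=-9.5000, Δy=-7.5000; L_1 = √(Δx²+Δy²) = 12.1037
cable 2: Δx=2.5000, Δy=-7.5000; L_2 = √(Δx²+Δy²) = 7.9057
cable 3: Δx=-3.5000, Δy=2.5000; L_3 = √(Δx²+Δy²) = 4.3012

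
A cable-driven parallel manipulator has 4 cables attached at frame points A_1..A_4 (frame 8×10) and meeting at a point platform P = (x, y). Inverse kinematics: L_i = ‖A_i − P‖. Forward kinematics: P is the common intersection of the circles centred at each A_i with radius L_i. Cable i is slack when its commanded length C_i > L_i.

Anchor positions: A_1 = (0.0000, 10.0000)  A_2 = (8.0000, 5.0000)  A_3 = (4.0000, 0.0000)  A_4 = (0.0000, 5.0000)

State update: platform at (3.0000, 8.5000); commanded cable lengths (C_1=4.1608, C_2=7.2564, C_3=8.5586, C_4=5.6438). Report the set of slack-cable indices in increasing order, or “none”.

cable 1: √((-3.0000)²+(1.5000)²)=3.3541, C_1=4.1608: slack
cable 2: √((5.0000)²+(-3.5000)²)=6.1033, C_2=7.2564: slack
cable 3: √((1.0000)²+(-8.5000)²)=8.5586, C_3=8.5586: taut
cable 4: √((-3.0000)²+(-3.5000)²)=4.6098, C_4=5.6438: slack

1, 2, 4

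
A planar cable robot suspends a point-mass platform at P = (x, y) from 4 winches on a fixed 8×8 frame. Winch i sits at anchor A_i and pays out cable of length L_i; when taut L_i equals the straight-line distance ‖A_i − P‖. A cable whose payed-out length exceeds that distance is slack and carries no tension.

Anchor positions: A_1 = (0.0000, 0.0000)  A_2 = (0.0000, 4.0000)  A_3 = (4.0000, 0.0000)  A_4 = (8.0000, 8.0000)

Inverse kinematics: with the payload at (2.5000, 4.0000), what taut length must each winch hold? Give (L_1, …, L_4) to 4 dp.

L_1: Δ = A_1−P = (-2.5000, -4.0000) → ‖Δ‖ = √22.2500 = 4.7170
L_2: Δ = A_2−P = (-2.5000, 0.0000) → ‖Δ‖ = √6.2500 = 2.5000
L_3: Δ = A_3−P = (1.5000, -4.0000) → ‖Δ‖ = √18.2500 = 4.2720
L_4: Δ = A_4−P = (5.5000, 4.0000) → ‖Δ‖ = √46.2500 = 6.8007

(4.7170, 2.5000, 4.2720, 6.8007)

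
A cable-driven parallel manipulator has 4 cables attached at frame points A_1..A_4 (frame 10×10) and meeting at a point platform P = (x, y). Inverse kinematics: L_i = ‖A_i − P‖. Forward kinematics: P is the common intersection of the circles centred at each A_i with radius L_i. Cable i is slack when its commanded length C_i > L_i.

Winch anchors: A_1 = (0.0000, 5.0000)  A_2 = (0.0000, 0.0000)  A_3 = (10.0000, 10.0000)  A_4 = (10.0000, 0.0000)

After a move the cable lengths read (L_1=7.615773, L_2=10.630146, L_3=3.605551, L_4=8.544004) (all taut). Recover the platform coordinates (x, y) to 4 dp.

circle eqns → linear via eq_j − eq_1; set k_j = A_j·A_j − L_j²
k_1 = 0.0000+25.0000−58.0000 = -33.0000
0.0000·x + 10.0000·y = k_1−k_2 = 80.0000
-20.0000·x − 10.0000·y = k_1−k_3 = -220.0000
-20.0000·x + 10.0000·y = k_1−k_4 = -60.0000
solve first two rows → x=7.0000, y=8.0000
check cable 4: ‖A_4−P‖² = 73.0000 ≈ L_4² = 73.0000 ✓

(7.0000, 8.0000)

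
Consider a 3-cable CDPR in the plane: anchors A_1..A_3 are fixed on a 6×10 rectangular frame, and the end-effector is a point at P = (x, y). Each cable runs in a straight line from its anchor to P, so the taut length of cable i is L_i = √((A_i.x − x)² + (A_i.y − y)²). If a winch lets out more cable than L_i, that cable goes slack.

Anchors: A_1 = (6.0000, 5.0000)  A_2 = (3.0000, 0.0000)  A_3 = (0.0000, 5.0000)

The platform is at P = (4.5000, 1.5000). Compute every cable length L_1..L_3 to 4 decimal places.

(3.8079, 2.1213, 5.7009)

cable 1: Δx=1.5000, Δy=3.5000; L_1 = √(Δx²+Δy²) = 3.8079
cable 2: Δx=-1.5000, Δy=-1.5000; L_2 = √(Δx²+Δy²) = 2.1213
cable 3: Δx=-4.5000, Δy=3.5000; L_3 = √(Δx²+Δy²) = 5.7009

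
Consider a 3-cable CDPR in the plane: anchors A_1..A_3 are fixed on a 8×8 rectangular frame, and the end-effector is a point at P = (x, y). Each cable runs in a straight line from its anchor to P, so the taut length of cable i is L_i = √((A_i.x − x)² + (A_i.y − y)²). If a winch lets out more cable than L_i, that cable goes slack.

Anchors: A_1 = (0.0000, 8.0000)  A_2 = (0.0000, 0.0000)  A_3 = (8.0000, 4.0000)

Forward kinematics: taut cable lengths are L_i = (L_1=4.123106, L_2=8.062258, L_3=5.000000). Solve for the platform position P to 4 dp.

(4.0000, 7.0000)

expand ‖A_i−P‖²=L_i² and subtract eq 1 (k_i ≔ ‖A_i‖²−L_i²)
k_1 = 0.0000+64.0000−17.0000 = 47.0000
eq1−eq2 → [0.0000  16.0000]·P = 112.0000
eq1−eq3 → [-16.0000  8.0000]·P = -8.0000
2×2 solve → P = (4.0000, 7.0000)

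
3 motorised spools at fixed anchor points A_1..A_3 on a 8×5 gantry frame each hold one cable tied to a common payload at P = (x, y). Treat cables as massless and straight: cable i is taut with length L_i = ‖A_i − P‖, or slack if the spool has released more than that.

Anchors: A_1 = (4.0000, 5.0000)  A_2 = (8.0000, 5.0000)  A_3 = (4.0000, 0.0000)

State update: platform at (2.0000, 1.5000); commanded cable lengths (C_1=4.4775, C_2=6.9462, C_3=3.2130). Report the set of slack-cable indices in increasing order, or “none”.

1, 3

cable 1: L_1 = ‖A_1−P‖ = 4.0311;  C_1 = 4.4775 → slack
cable 2: L_2 = ‖A_2−P‖ = 6.9462;  C_2 = 6.9462 → taut
cable 3: L_3 = ‖A_3−P‖ = 2.5000;  C_3 = 3.2130 → slack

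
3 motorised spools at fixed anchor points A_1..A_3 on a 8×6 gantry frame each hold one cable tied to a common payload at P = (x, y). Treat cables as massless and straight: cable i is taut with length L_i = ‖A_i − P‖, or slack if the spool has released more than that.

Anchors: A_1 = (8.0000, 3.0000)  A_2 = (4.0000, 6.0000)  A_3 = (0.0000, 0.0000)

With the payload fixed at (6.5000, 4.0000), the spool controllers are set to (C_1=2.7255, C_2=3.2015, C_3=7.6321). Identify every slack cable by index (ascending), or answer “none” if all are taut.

1

cable 1: √((1.5000)²+(-1.0000)²)=1.8028, C_1=2.7255: slack
cable 2: √((-2.5000)²+(2.0000)²)=3.2016, C_2=3.2015: taut
cable 3: √((-6.5000)²+(-4.0000)²)=7.6322, C_3=7.6321: taut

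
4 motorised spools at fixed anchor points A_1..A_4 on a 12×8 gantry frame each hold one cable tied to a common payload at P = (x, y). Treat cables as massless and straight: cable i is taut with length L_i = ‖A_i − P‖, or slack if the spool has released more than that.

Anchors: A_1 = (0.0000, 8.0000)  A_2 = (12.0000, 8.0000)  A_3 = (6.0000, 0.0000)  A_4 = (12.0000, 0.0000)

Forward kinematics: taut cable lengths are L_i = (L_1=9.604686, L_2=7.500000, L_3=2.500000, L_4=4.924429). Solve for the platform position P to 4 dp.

(7.5000, 2.0000)

circle eqns → linear via eq_j − eq_1; set q_j = A_j·A_j − L_j²
q_1 = 0.0000+64.0000−92.2500 = -28.2500
-24.0000·x + 0.0000·y = q_1−q_2 = -180.0000
-12.0000·x + 16.0000·y = q_1−q_3 = -58.0000
-24.0000·x + 16.0000·y = q_1−q_4 = -148.0000
solve first two rows → x=7.5000, y=2.0000
check cable 4: ‖A_4−P‖² = 24.2500 ≈ L_4² = 24.2500 ✓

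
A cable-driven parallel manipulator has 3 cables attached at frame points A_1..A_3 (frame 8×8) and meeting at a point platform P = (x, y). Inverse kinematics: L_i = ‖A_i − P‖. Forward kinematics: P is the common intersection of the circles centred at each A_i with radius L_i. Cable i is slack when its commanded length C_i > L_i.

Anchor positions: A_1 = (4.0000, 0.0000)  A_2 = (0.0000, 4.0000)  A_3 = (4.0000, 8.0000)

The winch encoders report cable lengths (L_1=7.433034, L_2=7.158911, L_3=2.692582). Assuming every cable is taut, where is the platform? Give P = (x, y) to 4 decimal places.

expand ‖A_i−P‖²=L_i² and subtract eq 1 (k_i ≔ ‖A_i‖²−L_i²)
k_1 = 16.0000+0.0000−55.2500 = -39.2500
eq1−eq2 → [8.0000  -8.0000]·P = -4.0000
eq1−eq3 → [0.0000  -16.0000]·P = -112.0000
2×2 solve → P = (6.5000, 7.0000)

(6.5000, 7.0000)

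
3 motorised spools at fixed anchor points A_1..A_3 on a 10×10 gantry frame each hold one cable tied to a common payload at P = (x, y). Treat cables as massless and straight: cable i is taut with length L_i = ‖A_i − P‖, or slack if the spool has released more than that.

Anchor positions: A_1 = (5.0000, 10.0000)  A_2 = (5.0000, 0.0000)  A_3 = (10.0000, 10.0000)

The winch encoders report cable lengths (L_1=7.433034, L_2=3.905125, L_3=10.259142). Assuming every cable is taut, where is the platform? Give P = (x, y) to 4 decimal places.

expand ‖A_i−P‖²=L_i² and subtract eq 1 (q_i ≔ ‖A_i‖²−L_i²)
q_1 = 25.0000+100.0000−55.2500 = 69.7500
eq1−eq2 → [0.0000  20.0000]·P = 60.0000
eq1−eq3 → [-10.0000  0.0000]·P = -25.0000
2×2 solve → P = (2.5000, 3.0000)

(2.5000, 3.0000)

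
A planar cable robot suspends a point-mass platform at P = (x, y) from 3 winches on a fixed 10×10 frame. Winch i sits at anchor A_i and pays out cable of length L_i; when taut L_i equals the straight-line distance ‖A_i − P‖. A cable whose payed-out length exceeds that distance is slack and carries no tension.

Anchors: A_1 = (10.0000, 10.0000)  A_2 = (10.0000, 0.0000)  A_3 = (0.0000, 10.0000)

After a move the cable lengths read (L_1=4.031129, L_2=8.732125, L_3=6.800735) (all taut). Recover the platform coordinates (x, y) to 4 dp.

circle eqns → linear via eq_j − eq_1; set k_j = A_j·A_j − L_j²
k_1 = 100.0000+100.0000−16.2500 = 183.7500
0.0000·x + 20.0000·y = k_1−k_2 = 160.0000
20.0000·x + 0.0000·y = k_1−k_3 = 130.0000
solve first two rows → x=6.5000, y=8.0000

(6.5000, 8.0000)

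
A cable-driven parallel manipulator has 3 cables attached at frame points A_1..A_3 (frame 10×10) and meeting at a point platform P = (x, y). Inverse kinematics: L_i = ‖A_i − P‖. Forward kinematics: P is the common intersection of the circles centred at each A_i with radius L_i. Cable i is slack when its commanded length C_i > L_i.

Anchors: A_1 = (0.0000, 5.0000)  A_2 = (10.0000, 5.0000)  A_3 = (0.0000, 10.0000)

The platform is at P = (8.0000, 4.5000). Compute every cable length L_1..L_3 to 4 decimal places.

cable 1: Δx=-8.0000, Δy=0.5000; L_1 = √(Δx²+Δy²) = 8.0156
cable 2: Δx=2.0000, Δy=0.5000; L_2 = √(Δx²+Δy²) = 2.0616
cable 3: Δx=-8.0000, Δy=5.5000; L_3 = √(Δx²+Δy²) = 9.7082

(8.0156, 2.0616, 9.7082)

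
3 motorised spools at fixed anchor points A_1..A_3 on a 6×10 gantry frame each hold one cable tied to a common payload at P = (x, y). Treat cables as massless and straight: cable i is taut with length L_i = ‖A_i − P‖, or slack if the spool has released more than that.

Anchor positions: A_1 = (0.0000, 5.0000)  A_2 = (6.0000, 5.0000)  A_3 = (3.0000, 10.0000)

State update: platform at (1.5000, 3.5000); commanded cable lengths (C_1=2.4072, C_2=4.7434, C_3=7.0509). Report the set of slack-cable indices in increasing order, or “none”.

cable 1: √((-1.5000)²+(1.5000)²)=2.1213, C_1=2.4072: slack
cable 2: √((4.5000)²+(1.5000)²)=4.7434, C_2=4.7434: taut
cable 3: √((1.5000)²+(6.5000)²)=6.6708, C_3=7.0509: slack

1, 3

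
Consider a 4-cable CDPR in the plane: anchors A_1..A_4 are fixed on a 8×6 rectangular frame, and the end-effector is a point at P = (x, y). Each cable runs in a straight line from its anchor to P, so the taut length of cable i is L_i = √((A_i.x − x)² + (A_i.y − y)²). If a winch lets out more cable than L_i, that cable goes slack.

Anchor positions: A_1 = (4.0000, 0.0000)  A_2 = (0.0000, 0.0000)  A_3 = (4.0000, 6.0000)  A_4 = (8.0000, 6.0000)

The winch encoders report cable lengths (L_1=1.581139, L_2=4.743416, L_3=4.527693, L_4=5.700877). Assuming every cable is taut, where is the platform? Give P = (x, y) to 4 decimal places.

circle eqns → linear via eq_j − eq_1; set q_j = A_j·A_j − L_j²
q_1 = 16.0000+0.0000−2.5000 = 13.5000
8.0000·x + 0.0000·y = q_1−q_2 = 36.0000
0.0000·x − 12.0000·y = q_1−q_3 = -18.0000
-8.0000·x − 12.0000·y = q_1−q_4 = -54.0000
solve first two rows → x=4.5000, y=1.5000
check cable 4: ‖A_4−P‖² = 32.5000 ≈ L_4² = 32.5000 ✓

(4.5000, 1.5000)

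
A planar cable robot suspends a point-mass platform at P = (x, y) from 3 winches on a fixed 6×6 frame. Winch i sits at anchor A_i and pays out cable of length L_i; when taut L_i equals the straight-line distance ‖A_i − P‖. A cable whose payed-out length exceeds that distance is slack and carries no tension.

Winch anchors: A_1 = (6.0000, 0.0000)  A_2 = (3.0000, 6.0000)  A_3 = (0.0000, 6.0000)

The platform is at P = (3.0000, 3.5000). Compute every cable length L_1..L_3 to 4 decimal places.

cable 1: Δx=3.0000, Δy=-3.5000; L_1 = √(Δx²+Δy²) = 4.6098
cable 2: Δx=0.0000, Δy=2.5000; L_2 = √(Δx²+Δy²) = 2.5000
cable 3: Δx=-3.0000, Δy=2.5000; L_3 = √(Δx²+Δy²) = 3.9051

(4.6098, 2.5000, 3.9051)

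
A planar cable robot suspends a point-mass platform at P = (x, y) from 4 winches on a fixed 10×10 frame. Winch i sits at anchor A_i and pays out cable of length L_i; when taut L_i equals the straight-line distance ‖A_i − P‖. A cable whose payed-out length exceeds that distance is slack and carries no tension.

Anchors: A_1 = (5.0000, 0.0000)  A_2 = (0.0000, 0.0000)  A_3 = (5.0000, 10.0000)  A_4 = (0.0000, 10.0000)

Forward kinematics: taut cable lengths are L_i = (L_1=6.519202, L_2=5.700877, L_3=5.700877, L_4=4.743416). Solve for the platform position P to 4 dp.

(1.5000, 5.5000)

expand ‖A_i−P‖²=L_i² and subtract eq 1 (c_i ≔ ‖A_i‖²−L_i²)
c_1 = 25.0000+0.0000−42.5000 = -17.5000
eq1−eq2 → [10.0000  0.0000]·P = 15.0000
eq1−eq3 → [0.0000  -20.0000]·P = -110.0000
eq1−eq4 → [10.0000  -20.0000]·P = -95.0000
2×2 solve → P = (1.5000, 5.5000)
check cable 4: ‖A_4−P‖² = 22.5000 ≈ L_4² = 22.5000 ✓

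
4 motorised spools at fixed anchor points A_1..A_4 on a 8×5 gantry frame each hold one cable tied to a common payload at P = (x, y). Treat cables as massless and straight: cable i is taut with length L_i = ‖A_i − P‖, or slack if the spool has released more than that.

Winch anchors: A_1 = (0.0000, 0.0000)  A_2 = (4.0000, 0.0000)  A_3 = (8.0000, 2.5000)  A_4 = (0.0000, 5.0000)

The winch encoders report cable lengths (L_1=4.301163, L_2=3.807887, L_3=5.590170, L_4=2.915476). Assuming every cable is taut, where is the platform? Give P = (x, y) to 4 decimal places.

each cable: (A_i−P)·(A_i−P) = L_i²; let q_i = ‖A_i‖²−L_i²
q_1 = 0.0000+0.0000−18.5000 = -18.5000
row 1: -8.0000x + 0.0000y = -20.0000  (q_2=1.5000)
row 2: -16.0000x − 5.0000y = -57.5000  (q_3=39.0000)
row 3: 0.0000x − 10.0000y = -35.0000  (q_4=16.5000)
Cramer on rows 1–2 → x = 2.5000, y = 3.5000
check cable 4: ‖A_4−P‖² = 8.5000 ≈ L_4² = 8.5000 ✓

(2.5000, 3.5000)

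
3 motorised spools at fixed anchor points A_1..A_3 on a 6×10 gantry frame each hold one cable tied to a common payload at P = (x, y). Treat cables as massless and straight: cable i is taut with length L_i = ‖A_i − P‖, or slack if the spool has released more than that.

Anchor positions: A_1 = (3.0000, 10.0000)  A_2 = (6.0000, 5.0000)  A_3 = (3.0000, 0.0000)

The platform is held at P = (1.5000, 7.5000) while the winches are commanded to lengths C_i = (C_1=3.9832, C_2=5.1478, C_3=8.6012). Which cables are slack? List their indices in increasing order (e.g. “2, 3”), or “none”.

1, 3

cable 1: L_1 = ‖A_1−P‖ = 2.9155;  C_1 = 3.9832 → slack
cable 2: L_2 = ‖A_2−P‖ = 5.1478;  C_2 = 5.1478 → taut
cable 3: L_3 = ‖A_3−P‖ = 7.6485;  C_3 = 8.6012 → slack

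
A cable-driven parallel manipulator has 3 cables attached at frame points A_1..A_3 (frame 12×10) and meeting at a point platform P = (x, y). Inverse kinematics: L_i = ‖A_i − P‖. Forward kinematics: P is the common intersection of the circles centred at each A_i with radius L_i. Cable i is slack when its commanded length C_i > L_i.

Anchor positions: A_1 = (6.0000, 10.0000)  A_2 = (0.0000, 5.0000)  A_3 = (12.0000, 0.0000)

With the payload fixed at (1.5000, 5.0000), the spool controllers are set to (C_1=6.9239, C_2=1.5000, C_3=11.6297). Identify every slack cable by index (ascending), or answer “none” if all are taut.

cable 1: L_1 = ‖A_1−P‖ = 6.7268;  C_1 = 6.9239 → slack
cable 2: L_2 = ‖A_2−P‖ = 1.5000;  C_2 = 1.5000 → taut
cable 3: L_3 = ‖A_3−P‖ = 11.6297;  C_3 = 11.6297 → taut

1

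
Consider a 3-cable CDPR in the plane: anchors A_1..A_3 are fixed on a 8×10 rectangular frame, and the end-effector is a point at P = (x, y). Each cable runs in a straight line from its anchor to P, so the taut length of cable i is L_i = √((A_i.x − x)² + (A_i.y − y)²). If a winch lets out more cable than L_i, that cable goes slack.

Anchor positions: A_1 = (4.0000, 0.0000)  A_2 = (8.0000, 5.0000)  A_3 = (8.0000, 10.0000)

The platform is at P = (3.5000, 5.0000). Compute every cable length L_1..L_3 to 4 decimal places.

(5.0249, 4.5000, 6.7268)

L_1: Δ = A_1−P = (0.5000, -5.0000) → ‖Δ‖ = √25.2500 = 5.0249
L_2: Δ = A_2−P = (4.5000, 0.0000) → ‖Δ‖ = √20.2500 = 4.5000
L_3: Δ = A_3−P = (4.5000, 5.0000) → ‖Δ‖ = √45.2500 = 6.7268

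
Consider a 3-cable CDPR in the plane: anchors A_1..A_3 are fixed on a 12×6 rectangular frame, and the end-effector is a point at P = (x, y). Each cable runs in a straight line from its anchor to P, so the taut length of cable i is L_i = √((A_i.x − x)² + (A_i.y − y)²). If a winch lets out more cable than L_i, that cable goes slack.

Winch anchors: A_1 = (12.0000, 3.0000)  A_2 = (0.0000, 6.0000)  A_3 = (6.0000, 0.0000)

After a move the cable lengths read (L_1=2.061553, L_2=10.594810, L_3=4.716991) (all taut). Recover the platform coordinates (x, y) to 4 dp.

circle eqns → linear via eq_j − eq_1; set q_j = A_j·A_j − L_j²
q_1 = 144.0000+9.0000−4.2500 = 148.7500
24.0000·x − 6.0000·y = q_1−q_2 = 225.0000
12.0000·x + 6.0000·y = q_1−q_3 = 135.0000
solve first two rows → x=10.0000, y=2.5000

(10.0000, 2.5000)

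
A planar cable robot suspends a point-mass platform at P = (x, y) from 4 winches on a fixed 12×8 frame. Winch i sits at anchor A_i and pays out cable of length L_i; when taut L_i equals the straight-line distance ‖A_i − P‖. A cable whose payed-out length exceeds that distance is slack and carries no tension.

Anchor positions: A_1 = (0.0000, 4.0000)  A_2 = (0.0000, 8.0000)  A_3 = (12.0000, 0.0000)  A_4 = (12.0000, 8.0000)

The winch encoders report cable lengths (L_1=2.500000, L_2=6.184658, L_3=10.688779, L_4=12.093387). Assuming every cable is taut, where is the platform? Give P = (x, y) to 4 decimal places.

(1.5000, 2.0000)

expand ‖A_i−P‖²=L_i² and subtract eq 1 (q_i ≔ ‖A_i‖²−L_i²)
q_1 = 0.0000+16.0000−6.2500 = 9.7500
eq1−eq2 → [0.0000  -8.0000]·P = -16.0000
eq1−eq3 → [-24.0000  8.0000]·P = -20.0000
eq1−eq4 → [-24.0000  -8.0000]·P = -52.0000
2×2 solve → P = (1.5000, 2.0000)
check cable 4: ‖A_4−P‖² = 146.2500 ≈ L_4² = 146.2500 ✓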